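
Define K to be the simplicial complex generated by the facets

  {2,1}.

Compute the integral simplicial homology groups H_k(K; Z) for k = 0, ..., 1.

Fix the vertex order 1 < 2 and write every simplex with vertices in increasing order. Then dim K = 1 and the simplices of K are:

  0-simplices (2): [1], [2]
  1-simplices (1): [1,2]

giving chain groups C_0 ≅ Z^2, C_1 ≅ Z^1.

The boundary map ∂_1: C_1 → C_0 sends each edge [p,q] (with p < q) to q − p. For instance
  ∂[1,2] = [2] − [1].
This gives a 2×1 integer matrix of rank 1; reducing to Smith normal form yields diagonal entries (1).

Reading off H_k = ker ∂_k / im ∂_{k+1}:

  H_0: rank C_0 − rank ∂_1 = 2 − 1 = 1, and the invariant factors of ∂_1 are all 1, so H_0 = Z.
  H_1: rank ker ∂_1 − rank ∂_2 = (1 − 1) − 0 = 0, and there is no ∂_2, so H_1 = 0.

As a check, the Euler characteristic is 2 − 1 = 1, which agrees with 1 − 0 = 1.

H_0 = Z,  H_1 = 0.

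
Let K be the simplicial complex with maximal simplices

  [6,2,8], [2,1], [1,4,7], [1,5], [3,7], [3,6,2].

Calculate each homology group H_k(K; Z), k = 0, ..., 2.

Order the vertices as 1 < 2 < 3 < 4 < 5 < 6 < 7 < 8. Listing each simplex with vertices in this order, K has dimension 2 with simplices:

  0-simplices (8): [1], [2], [3], [4], [5], [6], [7], [8]
  1-simplices (11): [1,2], [1,4], [1,5], [1,7], [2,3], [2,6], [2,8], [3,6], [3,7], [4,7], [6,8]
  2-simplices (3): [1,4,7], [2,3,6], [2,6,8]

Hence C_0 ≅ Z^8, C_1 ≅ Z^11, C_2 ≅ Z^3.

Boundary ∂_1: C_1 → C_0 is given by ∂[p,q] = [q] − [p]. For instance
  ∂[2,6] = [6] − [2].
This gives a 8×11 integer matrix of rank 7; reducing to Smith normal form yields diagonal entries (1,1,1,1,1,1,1).

∂_2: C_2 → C_1 maps a triangle to the signed sum of its edges. For instance
  ∂[2,6,8] = [6,8] − [2,8] + [2,6],
  ∂[1,4,7] = [4,7] − [1,7] + [1,4].
The 11×3 boundary matrix has rank 3 and Smith normal form diag(1,1,1).

Computing H_k = (kernel of ∂_k) / (image of ∂_{k+1}):

  H_0: rank C_0 − rank ∂_1 = 8 − 7 = 1, and the invariant factors of ∂_1 are all 1, so H_0 = Z.
  H_1: rank ker ∂_1 − rank ∂_2 = (11 − 7) − 3 = 1, and the invariant factors of ∂_2 are all 1, so H_1 = Z.
  H_2: rank ker ∂_2 − rank ∂_3 = (3 − 3) − 0 = 0, and there is no ∂_3, so H_2 = 0.

H_0 = Z,  H_1 = Z,  H_2 = 0.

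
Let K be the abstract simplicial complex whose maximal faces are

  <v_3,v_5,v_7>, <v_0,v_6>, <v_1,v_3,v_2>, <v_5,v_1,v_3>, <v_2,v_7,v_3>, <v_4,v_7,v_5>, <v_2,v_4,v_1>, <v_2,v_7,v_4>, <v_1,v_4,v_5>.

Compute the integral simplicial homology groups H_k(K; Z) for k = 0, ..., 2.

H_0 = Z^2,  H_1 = 0,  H_2 = Z.

Fix the vertex order v_0 < v_1 < v_2 < v_3 < v_4 < v_5 < v_6 < v_7 and write every simplex with vertices in increasing order. Then dim K = 2 and the simplices of K are:

  0-simplices (8): [v_0], [v_1], [v_2], [v_3], [v_4], [v_5], [v_6], [v_7]
  1-simplices (13): [v_0,v_6], [v_1,v_2], [v_1,v_3], [v_1,v_4], [v_1,v_5], [v_2,v_3], [v_2,v_4], [v_2,v_7], [v_3,v_5], [v_3,v_7], [v_4,v_5], [v_4,v_7], [v_5,v_7]
  2-simplices (8): [v_1,v_2,v_3], [v_1,v_2,v_4], [v_1,v_3,v_5], [v_1,v_4,v_5], [v_2,v_3,v_7], [v_2,v_4,v_7], [v_3,v_5,v_7], [v_4,v_5,v_7]

so the chain groups are C_0 ≅ Z^8, C_1 ≅ Z^13, C_2 ≅ Z^8.

∂_1: C_1 → C_0 maps an edge to its endpoints' difference, ∂[p,q] = q − p.
The 8×13 boundary matrix has rank 6 and Smith normal form diag(1,1,1,1,1,1).

The boundary map ∂_2: C_2 → C_1 sends each 2-simplex [p,q,r] to [q,r] − [p,r] + [p,q]. For instance
  ∂[v_1,v_2,v_3] = [v_2,v_3] − [v_1,v_3] + [v_1,v_2],
  ∂[v_1,v_2,v_4] = [v_2,v_4] − [v_1,v_4] + [v_1,v_2].
As a 13×8 matrix over Z this has rank 7, with invariant factors (1,1,1,1,1,1,1).

Now H_k = ker ∂_k / im ∂_{k+1}, so:

  H_0: rank C_0 − rank ∂_1 = 8 − 6 = 2, and the invariant factors of ∂_1 are all 1, so H_0 ≅ Z^2.
  H_1: rank ker ∂_1 − rank ∂_2 = (13 − 6) − 7 = 0, and the invariant factors of ∂_2 are all 1, so H_1 ≅ 0.
  H_2: rank ker ∂_2 − rank ∂_3 = (8 − 7) − 0 = 1, and there is no ∂_3, so H_2 ≅ Z.

As a check, the Euler characteristic is 8 − 13 + 8 = 3, which agrees with 2 − 0 + 1 = 3.
(K is a triangulation of the disjoint union of the 1-simplex and the 2-sphere S^2.)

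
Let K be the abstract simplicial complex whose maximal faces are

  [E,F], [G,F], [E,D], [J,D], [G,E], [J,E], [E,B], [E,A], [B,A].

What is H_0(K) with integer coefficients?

H_0 = Z.

Fix the vertex order A < B < D < E < F < G < J and write every simplex with vertices in increasing order. Then dim K = 1 and the simplices of K are:

  0-simplices (7): A, B, D, E, F, G, J
  1-simplices (9): AB, AE, BE, DE, DJ, EF, EG, EJ, FG

so the chain groups are C_0 ≅ Z^7, C_1 ≅ Z^9.

∂_1: C_1 → C_0 maps an edge to its endpoints' difference, ∂[p,q] = q − p. For instance
  ∂DE = E − D.
The 7×9 boundary matrix has rank 6 and Smith normal form diag(1,1,1,1,1,1).

Now H_k = ker ∂_k / im ∂_{k+1}, so:

  H_0: rank C_0 − rank ∂_1 = 7 − 6 = 1, and the invariant factors of ∂_1 are all 1, so H_0 ≅ Z.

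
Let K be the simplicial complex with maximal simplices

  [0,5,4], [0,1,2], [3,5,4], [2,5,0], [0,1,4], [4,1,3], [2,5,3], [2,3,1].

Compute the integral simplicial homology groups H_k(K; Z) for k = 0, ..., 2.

H_0 ≅ Z,  H_1 = 0,  H_2 ≅ Z.

Fix the vertex order 0 < 1 < 2 < 3 < 4 < 5 and write every simplex with vertices in increasing order. Then dim K = 2 and the simplices of K are:

  0-simplices (6): [0], [1], [2], [3], [4], [5]
  1-simplices (12): [0,1], [0,2], [0,4], [0,5], [1,2], [1,3], [1,4], [2,3], [2,5], [3,4], [3,5], [4,5]
  2-simplices (8): [0,1,2], [0,1,4], [0,2,5], [0,4,5], [1,2,3], [1,3,4], [2,3,5], [3,4,5]

so the chain groups are C_0 ≅ Z^6, C_1 ≅ Z^12, C_2 ≅ Z^8.

∂_1: C_1 → C_0 is given by ∂[p,q] = [q] − [p].
The 6×12 boundary matrix has rank 5 and Smith normal form diag(1,1,1,1,1).

Boundary ∂_2: C_2 → C_1 maps a triangle to the signed sum of its edges. For instance
  ∂[1,2,3] = [2,3] − [1,3] + [1,2],
  ∂[3,4,5] = [4,5] − [3,5] + [3,4].
This gives a 12×8 integer matrix of rank 7; reducing to Smith normal form yields diagonal entries (1,1,1,1,1,1,1).

From H_k ≅ ker(∂_k) / im(∂_{k+1}) we obtain:

  H_0: rank C_0 − rank ∂_1 = 6 − 5 = 1, and the invariant factors of ∂_1 are all 1, so H_0 ≅ Z.
  H_1: rank ker ∂_1 − rank ∂_2 = (12 − 5) − 7 = 0, and the invariant factors of ∂_2 are all 1, so H_1 ≅ 0.
  H_2: rank ker ∂_2 − rank ∂_3 = (8 − 7) − 0 = 1, and there is no ∂_3, so H_2 ≅ Z.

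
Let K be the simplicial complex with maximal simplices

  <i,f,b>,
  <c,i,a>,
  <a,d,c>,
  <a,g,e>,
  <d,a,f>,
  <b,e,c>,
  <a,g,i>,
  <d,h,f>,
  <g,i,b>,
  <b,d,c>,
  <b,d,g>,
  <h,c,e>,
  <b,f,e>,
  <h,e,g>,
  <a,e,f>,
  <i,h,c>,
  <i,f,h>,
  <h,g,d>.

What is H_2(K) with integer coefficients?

Fix the vertex order a < b < c < d < e < f < g < h < i and write every simplex with vertices in increasing order. Then dim K = 2 and the simplices of K are:

  0-simplices (9): a, b, c, d, e, f, g, h, i
  1-simplices (27): ac, ad, ae, af, ag, ai, bc, bd, be, bf, bg, bi, cd, ce, ch, ci, df, dg, dh, ef, eg, eh, fh, fi, gh, gi, hi
  2-simplices (18): acd, aci, adf, aef, aeg, agi, bcd, bce, bdg, bef, bfi, bgi, ceh, chi, dfh, dgh, egh, fhi

giving chain groups C_0 ≅ Z^9, C_1 ≅ Z^27, C_2 ≅ Z^18.

The boundary map ∂_1: C_1 → C_0 maps an edge to its endpoints' difference, ∂[p,q] = q − p. For instance
  ∂bi = i − b.
As a 9×27 matrix over Z this has rank 8, with invariant factors (1,1,1,1,1,1,1,1).

The boundary map ∂_2: C_2 → C_1 acts by ∂[p,q,r] = [q,r] − [p,r] + [p,q]. For instance
  ∂dfh = fh − dh + df,
  ∂acd = cd − ad + ac.
As a 27×18 matrix over Z this has rank 17, with invariant factors (1,1,1,1,1,1,1,1,1,1,1,1,1,1,1,1,1).

Now H_k = ker ∂_k / im ∂_{k+1}, so:

  H_2: rank ker ∂_2 − rank ∂_3 = (18 − 17) − 0 = 1, and there is no ∂_3, so H_2 = Z.

H_2 ≅ Z.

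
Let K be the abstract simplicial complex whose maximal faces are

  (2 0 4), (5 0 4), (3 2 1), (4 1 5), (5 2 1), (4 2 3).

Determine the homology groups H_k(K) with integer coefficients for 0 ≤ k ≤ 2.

Order the vertices as 0 < 1 < 2 < 3 < 4 < 5. Listing each simplex with vertices in this order, K has dimension 2 with simplices:

  0-simplices (6): [0], [1], [2], [3], [4], [5]
  1-simplices (12): [0,2], [0,4], [0,5], [1,2], [1,3], [1,4], [1,5], [2,3], [2,4], [2,5], [3,4], [4,5]
  2-simplices (6): [0,2,4], [0,4,5], [1,2,3], [1,2,5], [1,4,5], [2,3,4]

giving chain groups C_0 ≅ Z^6, C_1 ≅ Z^12, C_2 ≅ Z^6.

Boundary ∂_1: C_1 → C_0 sends each edge [p,q] (with p < q) to q − p. For instance
  ∂[1,2] = [2] − [1].
This gives a 6×12 integer matrix of rank 5; reducing to Smith normal form yields diagonal entries (1,1,1,1,1).

The boundary map ∂_2: C_2 → C_1 sends each 2-simplex [p,q,r] to [q,r] − [p,r] + [p,q]. For instance
  ∂[2,3,4] = [3,4] − [2,4] + [2,3],
  ∂[0,4,5] = [4,5] − [0,5] + [0,4].
The resulting 12×6 matrix has rank 6, and its Smith normal form has invariant factors (1,1,1,1,1,1).

Computing H_k = (kernel of ∂_k) / (image of ∂_{k+1}):

  H_0: rank C_0 − rank ∂_1 = 6 − 5 = 1, and the invariant factors of ∂_1 are all 1, so H_0 ≅ Z.
  H_1: rank ker ∂_1 − rank ∂_2 = (12 − 5) − 6 = 1, and the invariant factors of ∂_2 are all 1, so H_1 ≅ Z.
  H_2: rank ker ∂_2 − rank ∂_3 = (6 − 6) − 0 = 0, and there is no ∂_3, so H_2 ≅ 0.

H_0 = Z,  H_1 = Z,  H_2 = 0.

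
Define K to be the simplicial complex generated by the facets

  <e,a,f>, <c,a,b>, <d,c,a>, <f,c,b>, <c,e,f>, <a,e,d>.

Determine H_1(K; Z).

Take the total order a < b < c < d < e < f on the vertex set. Then K (dimension 2) consists of the simplices:

  0-simplices (6): a, b, c, d, e, f
  1-simplices (12): ab, ac, ad, ae, af, bc, bf, cd, ce, cf, de, ef
  2-simplices (6): abc, acd, ade, aef, bcf, cef

so the chain groups are C_0 ≅ Z^6, C_1 ≅ Z^12, C_2 ≅ Z^6.

∂_1: C_1 → C_0 maps an edge to its endpoints' difference, ∂[p,q] = q − p.
The 6×12 boundary matrix has rank 5 and Smith normal form diag(1,1,1,1,1).

∂_2: C_2 → C_1 sends each 2-simplex [p,q,r] to [q,r] − [p,r] + [p,q]. For instance
  ∂ade = de − ae + ad,
  ∂acd = cd − ad + ac.
The 12×6 boundary matrix has rank 6 and Smith normal form diag(1,1,1,1,1,1).

Reading off H_k = ker ∂_k / im ∂_{k+1}:

  H_1: rank ker ∂_1 − rank ∂_2 = (12 − 5) − 6 = 1, and the invariant factors of ∂_2 are all 1, so H_1 ≅ Z.

H_1 = Z.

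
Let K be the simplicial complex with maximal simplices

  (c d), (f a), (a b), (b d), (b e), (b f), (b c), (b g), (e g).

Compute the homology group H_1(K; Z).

Order the vertices as a < b < c < d < e < f < g. Listing each simplex with vertices in this order, K has dimension 1 with simplices:

  0-simplices (7): a, b, c, d, e, f, g
  1-simplices (9): ab, af, bc, bd, be, bf, bg, cd, eg

Hence C_0 ≅ Z^7, C_1 ≅ Z^9.

The boundary map ∂_1: C_1 → C_0 sends each edge [p,q] (with p < q) to q − p. For instance
  ∂bc = c − b.
The resulting 7×9 matrix has rank 6, and its Smith normal form has invariant factors (1,1,1,1,1,1).

Reading off H_k = ker ∂_k / im ∂_{k+1}:

  H_1: rank ker ∂_1 − rank ∂_2 = (9 − 6) − 0 = 3, and there is no ∂_2, so H_1 = Z^3.

(K is a triangulation of a wedge of 3 circles.)

H_1 = Z^3.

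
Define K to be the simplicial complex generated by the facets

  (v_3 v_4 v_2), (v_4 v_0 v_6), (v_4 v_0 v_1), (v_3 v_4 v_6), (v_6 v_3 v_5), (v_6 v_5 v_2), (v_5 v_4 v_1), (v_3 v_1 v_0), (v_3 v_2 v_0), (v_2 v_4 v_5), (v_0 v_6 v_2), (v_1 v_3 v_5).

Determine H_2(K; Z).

Fix the vertex order v_0 < v_1 < v_2 < v_3 < v_4 < v_5 < v_6 and write every simplex with vertices in increasing order. Then dim K = 2 and the simplices of K are:

  0-simplices (7): [v_0], [v_1], [v_2], [v_3], [v_4], [v_5], [v_6]
  1-simplices (18): (18 of them)
  2-simplices (12): (12 of them)

Hence C_0 ≅ Z^7, C_1 ≅ Z^18, C_2 ≅ Z^12.

∂_1: C_1 → C_0 sends each edge [p,q] (with p < q) to q − p. For instance
  ∂[v_3,v_5] = [v_5] − [v_3].
As a 7×18 matrix over Z this has rank 6, with invariant factors (1,1,1,1,1,1).

Boundary ∂_2: C_2 → C_1 sends each 2-simplex [p,q,r] to [q,r] − [p,r] + [p,q]. For instance
  ∂[v_0,v_2,v_6] = [v_2,v_6] − [v_0,v_6] + [v_0,v_2],
  ∂[v_0,v_2,v_3] = [v_2,v_3] − [v_0,v_3] + [v_0,v_2].
The 18×12 boundary matrix has rank 12 and Smith normal form diag(1,1,1,1,1,1,1,1,1,1,1,2).

Reading off H_k = ker ∂_k / im ∂_{k+1}:

  H_2: rank ker ∂_2 − rank ∂_3 = (12 − 12) − 0 = 0, and there is no ∂_3, so H_2 ≅ 0.

(K is a triangulation of the real projective plane RP^2.)

H_2 = 0.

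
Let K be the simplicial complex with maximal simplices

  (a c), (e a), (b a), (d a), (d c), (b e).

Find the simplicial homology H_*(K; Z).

K has 5 vertices, 6 edges.
rank ∂_0 = 0, rank ∂_1 = 4 ⇒ b_0 = 5 − 0 − 4 = 1; all invariant factors of ∂_1 are 1 so no torsion. So H_0 ≅ Z.
rank ∂_1 = 4, rank ∂_2 = 0 ⇒ b_1 = 6 − 4 − 0 = 2. So H_1 ≅ Z^2.

H_0 = Z,  H_1 = Z^2.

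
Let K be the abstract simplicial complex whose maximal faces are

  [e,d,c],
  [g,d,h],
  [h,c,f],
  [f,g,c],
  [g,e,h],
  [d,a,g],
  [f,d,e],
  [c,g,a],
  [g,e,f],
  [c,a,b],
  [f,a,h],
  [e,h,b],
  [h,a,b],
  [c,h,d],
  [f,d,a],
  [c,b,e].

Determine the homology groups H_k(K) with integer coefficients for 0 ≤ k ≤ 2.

H_0 ≅ Z,  H_1 ≅ Z^2,  H_2 ≅ Z.

We work with the vertex ordering a < b < c < d < e < f < g < h. The simplices of K, each written with vertices in increasing order, are:

  0-simplices (8): a, b, c, d, e, f, g, h
  1-simplices (24): ab, ac, ad, af, ag, ah, bc, be, bh, cd, ce, cf, cg, ch, de, df, dg, dh, ef, eg, eh, fg, fh, gh
  2-simplices (16): abc, abh, acg, adf, adg, afh, bce, beh, cde, cdh, cfg, cfh, def, dgh, efg, egh

Hence C_0 ≅ Z^8, C_1 ≅ Z^24, C_2 ≅ Z^16.

The boundary map ∂_1: C_1 → C_0 is given by ∂[p,q] = [q] − [p]. For instance
  ∂fg = g − f.
As a 8×24 matrix over Z this has rank 7, with invariant factors (1,1,1,1,1,1,1).

∂_2: C_2 → C_1 sends each 2-simplex [p,q,r] to [q,r] − [p,r] + [p,q]. For instance
  ∂abc = bc − ac + ab,
  ∂acg = cg − ag + ac.
As a 24×16 matrix over Z this has rank 15, with invariant factors (1,1,1,1,1,1,1,1,1,1,1,1,1,1,1).

Reading off H_k = ker ∂_k / im ∂_{k+1}:

  H_0: rank C_0 − rank ∂_1 = 8 − 7 = 1, and the invariant factors of ∂_1 are all 1, so H_0 ≅ Z.
  H_1: rank ker ∂_1 − rank ∂_2 = (24 − 7) − 15 = 2, and the invariant factors of ∂_2 are all 1, so H_1 ≅ Z^2.
  H_2: rank ker ∂_2 − rank ∂_3 = (16 − 15) − 0 = 1, and there is no ∂_3, so H_2 ≅ Z.

As a check, the Euler characteristic is 8 − 24 + 16 = 0, which agrees with 1 − 2 + 1 = 0.
(K is a triangulation of the torus T^2.)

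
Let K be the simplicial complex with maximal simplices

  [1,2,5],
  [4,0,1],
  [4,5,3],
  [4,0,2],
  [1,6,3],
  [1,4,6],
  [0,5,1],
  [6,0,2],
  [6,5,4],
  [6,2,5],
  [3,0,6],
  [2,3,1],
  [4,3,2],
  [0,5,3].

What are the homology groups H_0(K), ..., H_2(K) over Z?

Order the vertices as 0 < 1 < 2 < 3 < 4 < 5 < 6. Listing each simplex with vertices in this order, K has dimension 2 with simplices:

  0-simplices (7): [0], [1], [2], [3], [4], [5], [6]
  1-simplices (21): [0,1], [0,2], [0,3], [0,4], [0,5], [0,6], [1,2], [1,3], [1,4], [1,5], [1,6], [2,3], [2,4], [2,5], [2,6], [3,4], [3,5], [3,6], [4,5], [4,6], [5,6]
  2-simplices (14): [0,1,4], [0,1,5], [0,2,4], [0,2,6], [0,3,5], [0,3,6], [1,2,3], [1,2,5], [1,3,6], [1,4,6], [2,3,4], [2,5,6], [3,4,5], [4,5,6]

so the chain groups are C_0 ≅ Z^7, C_1 ≅ Z^21, C_2 ≅ Z^14.

∂_1: C_1 → C_0 maps an edge to its endpoints' difference, ∂[p,q] = q − p. For instance
  ∂[2,5] = [5] − [2].
This gives a 7×21 integer matrix of rank 6; reducing to Smith normal form yields diagonal entries (1,1,1,1,1,1).

Boundary ∂_2: C_2 → C_1 sends each 2-simplex [p,q,r] to [q,r] − [p,r] + [p,q]. For instance
  ∂[2,5,6] = [5,6] − [2,6] + [2,5],
  ∂[0,2,6] = [2,6] − [0,6] + [0,2].
The resulting 21×14 matrix has rank 13, and its Smith normal form has invariant factors (1,1,1,1,1,1,1,1,1,1,1,1,1).

Reading off H_k = ker ∂_k / im ∂_{k+1}:

  H_0: rank C_0 − rank ∂_1 = 7 − 6 = 1, and the invariant factors of ∂_1 are all 1, so H_0 ≅ Z.
  H_1: rank ker ∂_1 − rank ∂_2 = (21 − 6) − 13 = 2, and the invariant factors of ∂_2 are all 1, so H_1 ≅ Z^2.
  H_2: rank ker ∂_2 − rank ∂_3 = (14 − 13) − 0 = 1, and there is no ∂_3, so H_2 ≅ Z.

H_0 = Z,  H_1 = Z^2,  H_2 = Z.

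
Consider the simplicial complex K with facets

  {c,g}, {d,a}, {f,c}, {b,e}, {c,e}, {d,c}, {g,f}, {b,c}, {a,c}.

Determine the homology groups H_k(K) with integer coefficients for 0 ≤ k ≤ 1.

Fix the vertex order a < b < c < d < e < f < g and write every simplex with vertices in increasing order. Then dim K = 1 and the simplices of K are:

  0-simplices (7): a, b, c, d, e, f, g
  1-simplices (9): ac, ad, bc, be, cd, ce, cf, cg, fg

so the chain groups are C_0 ≅ Z^7, C_1 ≅ Z^9.

Boundary ∂_1: C_1 → C_0 sends each edge [p,q] (with p < q) to q − p. For instance
  ∂ad = d − a.
The resulting 7×9 matrix has rank 6, and its Smith normal form has invariant factors (1,1,1,1,1,1).

Reading off H_k = ker ∂_k / im ∂_{k+1}:

  H_0: rank C_0 − rank ∂_1 = 7 − 6 = 1, and the invariant factors of ∂_1 are all 1, so H_0 = Z.
  H_1: rank ker ∂_1 − rank ∂_2 = (9 − 6) − 0 = 3, and there is no ∂_2, so H_1 = Z^3.

As a check, the Euler characteristic is 7 − 9 = -2, which agrees with 1 − 3 = -2.

H_0 = Z,  H_1 = Z^3.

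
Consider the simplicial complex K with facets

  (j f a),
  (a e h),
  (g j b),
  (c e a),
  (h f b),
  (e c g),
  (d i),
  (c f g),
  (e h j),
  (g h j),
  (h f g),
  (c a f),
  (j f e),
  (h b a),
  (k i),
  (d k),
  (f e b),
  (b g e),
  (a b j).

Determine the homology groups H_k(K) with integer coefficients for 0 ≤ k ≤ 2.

H_0 = Z^2,  H_1 = Z^3,  H_2 = Z.

Take the total order a < b < c < d < e < f < g < h < i < j < k on the vertex set. Then K (dimension 2) consists of the simplices:

  0-simplices (11): a, b, c, d, e, f, g, h, i, j, k
  1-simplices (27): ab, ac, ae, af, ah, aj, be, bf, bg, bh, bj, ce, cf, cg, di, dk, ef, eg, eh, ej, fg, fh, fj, gh, gj, hj, ik
  2-simplices (16): abh, abj, ace, acf, aeh, afj, bef, beg, bfh, bgj, ceg, cfg, efj, ehj, fgh, ghj

so the chain groups are C_0 ≅ Z^11, C_1 ≅ Z^27, C_2 ≅ Z^16.

Boundary ∂_1: C_1 → C_0 is given by ∂[p,q] = [q] − [p].
The resulting 11×27 matrix has rank 9, and its Smith normal form has invariant factors (1,1,1,1,1,1,1,1,1).

The boundary map ∂_2: C_2 → C_1 acts by ∂[p,q,r] = [q,r] − [p,r] + [p,q]. For instance
  ∂ceg = eg − cg + ce,
  ∂acf = cf − af + ac.
The 27×16 boundary matrix has rank 15 and Smith normal form diag(1,1,1,1,1,1,1,1,1,1,1,1,1,1,1).

Now H_k = ker ∂_k / im ∂_{k+1}, so:

  H_0: rank C_0 − rank ∂_1 = 11 − 9 = 2, and the invariant factors of ∂_1 are all 1, so H_0 ≅ Z^2.
  H_1: rank ker ∂_1 − rank ∂_2 = (27 − 9) − 15 = 3, and the invariant factors of ∂_2 are all 1, so H_1 ≅ Z^3.
  H_2: rank ker ∂_2 − rank ∂_3 = (16 − 15) − 0 = 1, and there is no ∂_3, so H_2 ≅ Z.

(K is a triangulation of the disjoint union of the circle S^1 and the torus T^2.)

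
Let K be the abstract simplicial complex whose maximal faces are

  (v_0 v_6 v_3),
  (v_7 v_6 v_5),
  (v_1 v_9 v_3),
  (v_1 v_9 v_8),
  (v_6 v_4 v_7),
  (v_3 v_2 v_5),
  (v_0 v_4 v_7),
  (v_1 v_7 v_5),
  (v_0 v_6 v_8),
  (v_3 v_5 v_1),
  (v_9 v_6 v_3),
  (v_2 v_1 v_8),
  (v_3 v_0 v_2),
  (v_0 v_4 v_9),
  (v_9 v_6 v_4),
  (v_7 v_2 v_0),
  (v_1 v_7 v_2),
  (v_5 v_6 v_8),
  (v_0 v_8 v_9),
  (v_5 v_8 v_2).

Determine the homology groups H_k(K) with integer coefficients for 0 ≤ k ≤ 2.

H_0 ≅ Z,  H_1 ≅ Z × Z/2,  H_2 = 0.

Fix the vertex order v_0 < v_1 < v_2 < v_3 < v_4 < v_5 < v_6 < v_7 < v_8 < v_9 and write every simplex with vertices in increasing order. Then dim K = 2 and the simplices of K are:

  0-simplices (10): [v_0], [v_1], [v_2], [v_3], [v_4], [v_5], [v_6], [v_7], [v_8], [v_9]
  1-simplices (30): (30 of them)
  2-simplices (20): (20 of them)

Hence C_0 ≅ Z^10, C_1 ≅ Z^30, C_2 ≅ Z^20.

Boundary ∂_1: C_1 → C_0 is given by ∂[p,q] = [q] − [p].
The resulting 10×30 matrix has rank 9, and its Smith normal form has invariant factors (1,1,1,1,1,1,1,1,1).

Boundary ∂_2: C_2 → C_1 sends each 2-simplex [p,q,r] to [q,r] − [p,r] + [p,q]. For instance
  ∂[v_1,v_5,v_7] = [v_5,v_7] − [v_1,v_7] + [v_1,v_5],
  ∂[v_0,v_4,v_9] = [v_4,v_9] − [v_0,v_9] + [v_0,v_4].
The 30×20 boundary matrix has rank 20 and Smith normal form diag(1,1,1,1,1,1,1,1,1,1,1,1,1,1,1,1,1,1,1,2).

From H_k ≅ ker(∂_k) / im(∂_{k+1}) we obtain:

  H_0: rank C_0 − rank ∂_1 = 10 − 9 = 1, and the invariant factors of ∂_1 are all 1, so H_0 ≅ Z.
  H_1: rank ker ∂_1 − rank ∂_2 = (30 − 9) − 20 = 1, and ∂_2 has invariant factor 2 > 1, so H_1 ≅ Z × Z/2.
  H_2: rank ker ∂_2 − rank ∂_3 = (20 − 20) − 0 = 0, and there is no ∂_3, so H_2 ≅ 0.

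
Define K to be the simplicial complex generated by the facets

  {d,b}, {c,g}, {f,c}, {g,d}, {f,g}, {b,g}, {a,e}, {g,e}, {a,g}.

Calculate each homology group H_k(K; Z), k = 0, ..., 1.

H_0 = Z,  H_1 = Z^3.

Fix the vertex order a < b < c < d < e < f < g and write every simplex with vertices in increasing order. Then dim K = 1 and the simplices of K are:

  0-simplices (7): a, b, c, d, e, f, g
  1-simplices (9): ae, ag, bd, bg, cf, cg, dg, eg, fg

so the chain groups are C_0 ≅ Z^7, C_1 ≅ Z^9.

∂_1: C_1 → C_0 is given by ∂[p,q] = [q] − [p]. For instance
  ∂bg = g − b.
The 7×9 boundary matrix has rank 6 and Smith normal form diag(1,1,1,1,1,1).

From H_k ≅ ker(∂_k) / im(∂_{k+1}) we obtain:

  H_0: rank C_0 − rank ∂_1 = 7 − 6 = 1, and the invariant factors of ∂_1 are all 1, so H_0 ≅ Z.
  H_1: rank ker ∂_1 − rank ∂_2 = (9 − 6) − 0 = 3, and there is no ∂_2, so H_1 ≅ Z^3.

As a check, the Euler characteristic is 7 − 9 = -2, which agrees with 1 − 3 = -2.
(K is a triangulation of a wedge of 3 circles.)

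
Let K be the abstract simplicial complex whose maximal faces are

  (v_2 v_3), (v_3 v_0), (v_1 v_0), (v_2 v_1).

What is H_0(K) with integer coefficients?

Fix the vertex order v_0 < v_1 < v_2 < v_3 and write every simplex with vertices in increasing order. Then dim K = 1 and the simplices of K are:

  0-simplices (4): [v_0], [v_1], [v_2], [v_3]
  1-simplices (4): [v_0,v_1], [v_0,v_3], [v_1,v_2], [v_2,v_3]

Hence C_0 ≅ Z^4, C_1 ≅ Z^4.

∂_1: C_1 → C_0 sends each edge [p,q] (with p < q) to q − p. For instance
  ∂[v_0,v_1] = [v_1] − [v_0].
The resulting 4×4 matrix has rank 3, and its Smith normal form has invariant factors (1,1,1).

Reading off H_k = ker ∂_k / im ∂_{k+1}:

  H_0: rank C_0 − rank ∂_1 = 4 − 3 = 1, and the invariant factors of ∂_1 are all 1, so H_0 ≅ Z.

H_0 ≅ Z.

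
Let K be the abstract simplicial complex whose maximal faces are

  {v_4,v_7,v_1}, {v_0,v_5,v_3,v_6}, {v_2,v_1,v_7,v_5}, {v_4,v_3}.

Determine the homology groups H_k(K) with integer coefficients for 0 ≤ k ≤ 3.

Order the vertices as v_0 < v_1 < v_2 < v_3 < v_4 < v_5 < v_6 < v_7. Listing each simplex with vertices in this order, K has dimension 3 with simplices:

  0-simplices (8): [v_0], [v_1], [v_2], [v_3], [v_4], [v_5], [v_6], [v_7]
  1-simplices (15): (15 of them)
  2-simplices (9): [v_0,v_3,v_5], [v_0,v_3,v_6], [v_0,v_5,v_6], [v_1,v_2,v_5], [v_1,v_2,v_7], [v_1,v_4,v_7], [v_1,v_5,v_7], [v_2,v_5,v_7], [v_3,v_5,v_6]
  3-simplices (2): [v_0,v_3,v_5,v_6], [v_1,v_2,v_5,v_7]

Hence C_0 ≅ Z^8, C_1 ≅ Z^15, C_2 ≅ Z^9, C_3 ≅ Z^2.

∂_1: C_1 → C_0 sends each edge [p,q] (with p < q) to q − p. For instance
  ∂[v_0,v_5] = [v_5] − [v_0].
The 8×15 boundary matrix has rank 7 and Smith normal form diag(1,1,1,1,1,1,1).

The boundary map ∂_2: C_2 → C_1 sends each 2-simplex [p,q,r] to [q,r] − [p,r] + [p,q]. For instance
  ∂[v_1,v_2,v_7] = [v_2,v_7] − [v_1,v_7] + [v_1,v_2],
  ∂[v_1,v_5,v_7] = [v_5,v_7] − [v_1,v_7] + [v_1,v_5].
The 15×9 boundary matrix has rank 7 and Smith normal form diag(1,1,1,1,1,1,1).

The boundary map ∂_3: C_3 → C_2 sends each 3-simplex σ to the alternating sum Σ_i (−1)^i (σ with its i-th vertex removed). For instance
  ∂[v_0,v_3,v_5,v_6] = [v_3,v_5,v_6] − [v_0,v_5,v_6] + [v_0,v_3,v_6] − [v_0,v_3,v_5],
  ∂[v_1,v_2,v_5,v_7] = [v_2,v_5,v_7] − [v_1,v_5,v_7] + [v_1,v_2,v_7] − [v_1,v_2,v_5].
This gives a 9×2 integer matrix of rank 2; reducing to Smith normal form yields diagonal entries (1,1).

Now H_k = ker ∂_k / im ∂_{k+1}, so:

  H_0: rank C_0 − rank ∂_1 = 8 − 7 = 1, and the invariant factors of ∂_1 are all 1, so H_0 ≅ Z.
  H_1: rank ker ∂_1 − rank ∂_2 = (15 − 7) − 7 = 1, and the invariant factors of ∂_2 are all 1, so H_1 ≅ Z.
  H_2: rank ker ∂_2 − rank ∂_3 = (9 − 7) − 2 = 0, and the invariant factors of ∂_3 are all 1, so H_2 ≅ 0.
  H_3: rank ker ∂_3 − rank ∂_4 = (2 − 2) − 0 = 0, and there is no ∂_4, so H_3 ≅ 0.

H_0 ≅ Z,  H_1 ≅ Z,  H_2 = 0,  H_3 = 0.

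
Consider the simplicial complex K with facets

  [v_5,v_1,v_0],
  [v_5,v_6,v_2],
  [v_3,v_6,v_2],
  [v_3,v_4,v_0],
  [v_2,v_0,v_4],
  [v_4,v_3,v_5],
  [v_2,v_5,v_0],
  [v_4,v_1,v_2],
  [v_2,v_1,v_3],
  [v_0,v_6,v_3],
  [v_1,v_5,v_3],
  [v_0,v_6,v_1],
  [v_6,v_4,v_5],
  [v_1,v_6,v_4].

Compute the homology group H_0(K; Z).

H_0 = Z.

K has 7 vertices, 21 edges, 14 triangles.
rank ∂_0 = 0, rank ∂_1 = 6 ⇒ b_0 = 7 − 0 − 6 = 1; all invariant factors of ∂_1 are 1 so no torsion. So H_0 ≅ Z.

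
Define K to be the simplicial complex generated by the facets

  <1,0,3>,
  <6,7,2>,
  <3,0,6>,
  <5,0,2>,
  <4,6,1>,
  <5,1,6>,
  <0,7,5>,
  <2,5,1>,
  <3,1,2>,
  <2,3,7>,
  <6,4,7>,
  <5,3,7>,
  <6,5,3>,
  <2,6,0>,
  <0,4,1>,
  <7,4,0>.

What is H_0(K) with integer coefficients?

Take the total order 0 < 1 < 2 < 3 < 4 < 5 < 6 < 7 on the vertex set. Then K (dimension 2) consists of the simplices:

  0-simplices (8): [0], [1], [2], [3], [4], [5], [6], [7]
  1-simplices (24): (24 of them)
  2-simplices (16): [0,1,3], [0,1,4], [0,2,5], [0,2,6], [0,3,6], [0,4,7], [0,5,7], [1,2,3], [1,2,5], [1,4,6], [1,5,6], [2,3,7], [2,6,7], [3,5,6], [3,5,7], [4,6,7]

so the chain groups are C_0 ≅ Z^8, C_1 ≅ Z^24, C_2 ≅ Z^16.

Boundary ∂_1: C_1 → C_0 sends each edge [p,q] (with p < q) to q − p. For instance
  ∂[5,7] = [7] − [5].
As a 8×24 matrix over Z this has rank 7, with invariant factors (1,1,1,1,1,1,1).

The boundary map ∂_2: C_2 → C_1 acts by ∂[p,q,r] = [q,r] − [p,r] + [p,q]. For instance
  ∂[0,1,3] = [1,3] − [0,3] + [0,1],
  ∂[2,3,7] = [3,7] − [2,7] + [2,3].
This gives a 24×16 integer matrix of rank 15; reducing to Smith normal form yields diagonal entries (1,1,1,1,1,1,1,1,1,1,1,1,1,1,1).

Reading off H_k = ker ∂_k / im ∂_{k+1}:

  H_0: rank C_0 − rank ∂_1 = 8 − 7 = 1, and the invariant factors of ∂_1 are all 1, so H_0 ≅ Z.

(K is a triangulation of the torus T^2.)

H_0 = Z.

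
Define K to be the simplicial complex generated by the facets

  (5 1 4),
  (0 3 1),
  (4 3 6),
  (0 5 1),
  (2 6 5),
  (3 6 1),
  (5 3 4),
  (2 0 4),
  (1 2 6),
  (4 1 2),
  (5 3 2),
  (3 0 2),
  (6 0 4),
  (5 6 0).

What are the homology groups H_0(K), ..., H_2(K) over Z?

We work with the vertex ordering 0 < 1 < 2 < 3 < 4 < 5 < 6. The simplices of K, each written with vertices in increasing order, are:

  0-simplices (7): [0], [1], [2], [3], [4], [5], [6]
  1-simplices (21): [0,1], [0,2], [0,3], [0,4], [0,5], [0,6], [1,2], [1,3], [1,4], [1,5], [1,6], [2,3], [2,4], [2,5], [2,6], [3,4], [3,5], [3,6], [4,5], [4,6], [5,6]
  2-simplices (14): [0,1,3], [0,1,5], [0,2,3], [0,2,4], [0,4,6], [0,5,6], [1,2,4], [1,2,6], [1,3,6], [1,4,5], [2,3,5], [2,5,6], [3,4,5], [3,4,6]

giving chain groups C_0 ≅ Z^7, C_1 ≅ Z^21, C_2 ≅ Z^14.

Boundary ∂_1: C_1 → C_0 sends each edge [p,q] (with p < q) to q − p. For instance
  ∂[3,6] = [6] − [3].
The 7×21 boundary matrix has rank 6 and Smith normal form diag(1,1,1,1,1,1).

∂_2: C_2 → C_1 maps a triangle to the signed sum of its edges. For instance
  ∂[1,2,6] = [2,6] − [1,6] + [1,2],
  ∂[3,4,5] = [4,5] − [3,5] + [3,4].
This gives a 21×14 integer matrix of rank 13; reducing to Smith normal form yields diagonal entries (1,1,1,1,1,1,1,1,1,1,1,1,1).

Computing H_k = (kernel of ∂_k) / (image of ∂_{k+1}):

  H_0: rank C_0 − rank ∂_1 = 7 − 6 = 1, and the invariant factors of ∂_1 are all 1, so H_0 = Z.
  H_1: rank ker ∂_1 − rank ∂_2 = (21 − 6) − 13 = 2, and the invariant factors of ∂_2 are all 1, so H_1 = Z^2.
  H_2: rank ker ∂_2 − rank ∂_3 = (14 − 13) − 0 = 1, and there is no ∂_3, so H_2 = Z.

As a check, the Euler characteristic is 7 − 21 + 14 = 0, which agrees with 1 − 2 + 1 = 0.

H_0 = Z,  H_1 = Z^2,  H_2 = Z.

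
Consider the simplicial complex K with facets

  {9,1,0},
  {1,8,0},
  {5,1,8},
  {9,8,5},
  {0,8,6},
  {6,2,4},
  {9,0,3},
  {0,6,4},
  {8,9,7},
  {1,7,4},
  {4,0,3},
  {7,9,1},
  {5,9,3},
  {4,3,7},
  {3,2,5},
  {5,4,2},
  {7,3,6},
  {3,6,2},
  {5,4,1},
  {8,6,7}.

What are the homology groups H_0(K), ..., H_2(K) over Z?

Order the vertices as 0 < 1 < 2 < 3 < 4 < 5 < 6 < 7 < 8 < 9. Listing each simplex with vertices in this order, K has dimension 2 with simplices:

  0-simplices (10): [0], [1], [2], [3], [4], [5], [6], [7], [8], [9]
  1-simplices (30): (30 of them)
  2-simplices (20): (20 of them)

giving chain groups C_0 ≅ Z^10, C_1 ≅ Z^30, C_2 ≅ Z^20.

∂_1: C_1 → C_0 sends each edge [p,q] (with p < q) to q − p.
This gives a 10×30 integer matrix of rank 9; reducing to Smith normal form yields diagonal entries (1,1,1,1,1,1,1,1,1).

∂_2: C_2 → C_1 maps a triangle to the signed sum of its edges. For instance
  ∂[6,7,8] = [7,8] − [6,8] + [6,7],
  ∂[1,4,5] = [4,5] − [1,5] + [1,4].
This gives a 30×20 integer matrix of rank 20; reducing to Smith normal form yields diagonal entries (1,1,1,1,1,1,1,1,1,1,1,1,1,1,1,1,1,1,1,2).

Reading off H_k = ker ∂_k / im ∂_{k+1}:

  H_0: rank C_0 − rank ∂_1 = 10 − 9 = 1, and the invariant factors of ∂_1 are all 1, so H_0 ≅ Z.
  H_1: rank ker ∂_1 − rank ∂_2 = (30 − 9) − 20 = 1, and ∂_2 has invariant factor 2 > 1, so H_1 ≅ Z ⊕ Z/2.
  H_2: rank ker ∂_2 − rank ∂_3 = (20 − 20) − 0 = 0, and there is no ∂_3, so H_2 ≅ 0.

H_0 ≅ Z,  H_1 ≅ Z ⊕ Z/2,  H_2 = 0.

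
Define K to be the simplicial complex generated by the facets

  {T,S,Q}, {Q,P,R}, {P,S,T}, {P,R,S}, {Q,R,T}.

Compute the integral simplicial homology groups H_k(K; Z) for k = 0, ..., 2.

We work with the vertex ordering P < Q < R < S < T. The simplices of K, each written with vertices in increasing order, are:

  0-simplices (5): P, Q, R, S, T
  1-simplices (10): PQ, PR, PS, PT, QR, QS, QT, RS, RT, ST
  2-simplices (5): PQR, PRS, PST, QRT, QST

so the chain groups are C_0 ≅ Z^5, C_1 ≅ Z^10, C_2 ≅ Z^5.

Boundary ∂_1: C_1 → C_0 sends each edge [p,q] (with p < q) to q − p.
As a 5×10 matrix over Z this has rank 4, with invariant factors (1,1,1,1).

The boundary map ∂_2: C_2 → C_1 maps a triangle to the signed sum of its edges. For instance
  ∂PQR = QR − PR + PQ,
  ∂QST = ST − QT + QS.
This gives a 10×5 integer matrix of rank 5; reducing to Smith normal form yields diagonal entries (1,1,1,1,1).

Computing H_k = (kernel of ∂_k) / (image of ∂_{k+1}):

  H_0: rank C_0 − rank ∂_1 = 5 − 4 = 1, and the invariant factors of ∂_1 are all 1, so H_0 ≅ Z.
  H_1: rank ker ∂_1 − rank ∂_2 = (10 − 4) − 5 = 1, and the invariant factors of ∂_2 are all 1, so H_1 ≅ Z.
  H_2: rank ker ∂_2 − rank ∂_3 = (5 − 5) − 0 = 0, and there is no ∂_3, so H_2 ≅ 0.

(K is a triangulation of the Möbius band.)

H_0 ≅ Z,  H_1 ≅ Z,  H_2 = 0.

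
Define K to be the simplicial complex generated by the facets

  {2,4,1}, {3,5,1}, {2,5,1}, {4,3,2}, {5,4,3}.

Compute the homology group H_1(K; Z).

H_1 ≅ Z.

Take the total order 1 < 2 < 3 < 4 < 5 on the vertex set. Then K (dimension 2) consists of the simplices:

  0-simplices (5): [1], [2], [3], [4], [5]
  1-simplices (10): [1,2], [1,3], [1,4], [1,5], [2,3], [2,4], [2,5], [3,4], [3,5], [4,5]
  2-simplices (5): [1,2,4], [1,2,5], [1,3,5], [2,3,4], [3,4,5]

so the chain groups are C_0 ≅ Z^5, C_1 ≅ Z^10, C_2 ≅ Z^5.

∂_1: C_1 → C_0 sends each edge [p,q] (with p < q) to q − p.
The 5×10 boundary matrix has rank 4 and Smith normal form diag(1,1,1,1).

The boundary map ∂_2: C_2 → C_1 sends each 2-simplex [p,q,r] to [q,r] − [p,r] + [p,q]. For instance
  ∂[1,2,4] = [2,4] − [1,4] + [1,2],
  ∂[2,3,4] = [3,4] − [2,4] + [2,3].
The resulting 10×5 matrix has rank 5, and its Smith normal form has invariant factors (1,1,1,1,1).

From H_k ≅ ker(∂_k) / im(∂_{k+1}) we obtain:

  H_1: rank ker ∂_1 − rank ∂_2 = (10 − 4) − 5 = 1, and the invariant factors of ∂_2 are all 1, so H_1 ≅ Z.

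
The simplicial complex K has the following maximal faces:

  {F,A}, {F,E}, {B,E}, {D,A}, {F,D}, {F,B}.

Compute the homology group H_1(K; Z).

H_1 = Z^2.

We work with the vertex ordering A < B < D < E < F. The simplices of K, each written with vertices in increasing order, are:

  0-simplices (5): A, B, D, E, F
  1-simplices (6): AD, AF, BE, BF, DF, EF

Hence C_0 ≅ Z^5, C_1 ≅ Z^6.

Boundary ∂_1: C_1 → C_0 sends each edge [p,q] (with p < q) to q − p. For instance
  ∂EF = F − E.
This gives a 5×6 integer matrix of rank 4; reducing to Smith normal form yields diagonal entries (1,1,1,1).

Reading off H_k = ker ∂_k / im ∂_{k+1}:

  H_1: rank ker ∂_1 − rank ∂_2 = (6 − 4) − 0 = 2, and there is no ∂_2, so H_1 ≅ Z^2.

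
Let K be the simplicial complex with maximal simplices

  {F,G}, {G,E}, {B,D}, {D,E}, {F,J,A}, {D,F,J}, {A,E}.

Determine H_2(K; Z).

Take the total order A < B < D < E < F < G < J on the vertex set. Then K (dimension 2) consists of the simplices:

  0-simplices (7): A, B, D, E, F, G, J
  1-simplices (10): AE, AF, AJ, BD, DE, DF, DJ, EG, FG, FJ
  2-simplices (2): AFJ, DFJ

Hence C_0 ≅ Z^7, C_1 ≅ Z^10, C_2 ≅ Z^2.

Boundary ∂_1: C_1 → C_0 sends each edge [p,q] (with p < q) to q − p. For instance
  ∂BD = D − B.
This gives a 7×10 integer matrix of rank 6; reducing to Smith normal form yields diagonal entries (1,1,1,1,1,1).

Boundary ∂_2: C_2 → C_1 acts by ∂[p,q,r] = [q,r] − [p,r] + [p,q]. For instance
  ∂AFJ = FJ − AJ + AF,
  ∂DFJ = FJ − DJ + DF.
The 10×2 boundary matrix has rank 2 and Smith normal form diag(1,1).

Computing H_k = (kernel of ∂_k) / (image of ∂_{k+1}):

  H_2: rank ker ∂_2 − rank ∂_3 = (2 − 2) − 0 = 0, and there is no ∂_3, so H_2 = 0.

H_2 = 0.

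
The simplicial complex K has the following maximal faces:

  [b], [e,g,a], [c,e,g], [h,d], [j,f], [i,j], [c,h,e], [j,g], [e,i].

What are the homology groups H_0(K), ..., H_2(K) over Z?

H_0 = Z^2,  H_1 = Z,  H_2 = 0.

Fix the vertex order a < b < c < d < e < f < g < h < i < j and write every simplex with vertices in increasing order. Then dim K = 2 and the simplices of K are:

  0-simplices (10): a, b, c, d, e, f, g, h, i, j
  1-simplices (12): ae, ag, ce, cg, ch, dh, eg, eh, ei, fj, gj, ij
  2-simplices (3): aeg, ceg, ceh

Hence C_0 ≅ Z^10, C_1 ≅ Z^12, C_2 ≅ Z^3.

Boundary ∂_1: C_1 → C_0 is given by ∂[p,q] = [q] − [p]. For instance
  ∂ch = h − c.
As a 10×12 matrix over Z this has rank 8, with invariant factors (1,1,1,1,1,1,1,1).

The boundary map ∂_2: C_2 → C_1 sends each 2-simplex [p,q,r] to [q,r] − [p,r] + [p,q]. For instance
  ∂ceg = eg − cg + ce,
  ∂aeg = eg − ag + ae.
The resulting 12×3 matrix has rank 3, and its Smith normal form has invariant factors (1,1,1).

From H_k ≅ ker(∂_k) / im(∂_{k+1}) we obtain:

  H_0: rank C_0 − rank ∂_1 = 10 − 8 = 2, and the invariant factors of ∂_1 are all 1, so H_0 = Z^2.
  H_1: rank ker ∂_1 − rank ∂_2 = (12 − 8) − 3 = 1, and the invariant factors of ∂_2 are all 1, so H_1 = Z.
  H_2: rank ker ∂_2 − rank ∂_3 = (3 − 3) − 0 = 0, and there is no ∂_3, so H_2 = 0.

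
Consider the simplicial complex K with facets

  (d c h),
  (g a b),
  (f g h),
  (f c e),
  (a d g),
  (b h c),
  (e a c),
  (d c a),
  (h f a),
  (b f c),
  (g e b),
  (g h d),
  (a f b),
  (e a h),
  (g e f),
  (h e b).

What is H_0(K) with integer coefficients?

Order the vertices as a < b < c < d < e < f < g < h. Listing each simplex with vertices in this order, K has dimension 2 with simplices:

  0-simplices (8): a, b, c, d, e, f, g, h
  1-simplices (24): ab, ac, ad, ae, af, ag, ah, bc, be, bf, bg, bh, cd, ce, cf, ch, dg, dh, ef, eg, eh, fg, fh, gh
  2-simplices (16): abf, abg, acd, ace, adg, aeh, afh, bcf, bch, beg, beh, cdh, cef, dgh, efg, fgh

giving chain groups C_0 ≅ Z^8, C_1 ≅ Z^24, C_2 ≅ Z^16.

The boundary map ∂_1: C_1 → C_0 sends each edge [p,q] (with p < q) to q − p. For instance
  ∂dg = g − d.
The 8×24 boundary matrix has rank 7 and Smith normal form diag(1,1,1,1,1,1,1).

Boundary ∂_2: C_2 → C_1 sends each 2-simplex [p,q,r] to [q,r] − [p,r] + [p,q]. For instance
  ∂bch = ch − bh + bc,
  ∂adg = dg − ag + ad.
This gives a 24×16 integer matrix of rank 15; reducing to Smith normal form yields diagonal entries (1,1,1,1,1,1,1,1,1,1,1,1,1,1,1).

Now H_k = ker ∂_k / im ∂_{k+1}, so:

  H_0: rank C_0 − rank ∂_1 = 8 − 7 = 1, and the invariant factors of ∂_1 are all 1, so H_0 = Z.

(K is a triangulation of the torus T^2.)

H_0 = Z.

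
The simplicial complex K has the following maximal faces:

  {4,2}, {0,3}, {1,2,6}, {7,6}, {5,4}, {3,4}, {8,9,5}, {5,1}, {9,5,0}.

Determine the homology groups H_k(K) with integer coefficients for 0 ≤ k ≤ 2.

H_0 = Z,  H_1 = Z^2,  H_2 = 0.

K has 10 vertices, 14 edges, 3 triangles.
rank ∂_0 = 0, rank ∂_1 = 9 ⇒ b_0 = 10 − 0 − 9 = 1; all invariant factors of ∂_1 are 1 so no torsion. So H_0 ≅ Z.
rank ∂_1 = 9, rank ∂_2 = 3 ⇒ b_1 = 14 − 9 − 3 = 2; all invariant factors of ∂_2 are 1 so no torsion. So H_1 ≅ Z^2.
rank ∂_2 = 3, rank ∂_3 = 0 ⇒ b_2 = 3 − 3 − 0 = 0. So H_2 ≅ 0.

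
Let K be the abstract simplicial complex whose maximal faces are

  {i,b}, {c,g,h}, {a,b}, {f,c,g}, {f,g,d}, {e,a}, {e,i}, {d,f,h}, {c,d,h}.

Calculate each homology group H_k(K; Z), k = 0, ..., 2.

We work with the vertex ordering a < b < c < d < e < f < g < h < i. The simplices of K, each written with vertices in increasing order, are:

  0-simplices (9): a, b, c, d, e, f, g, h, i
  1-simplices (14): ab, ae, bi, cd, cf, cg, ch, df, dg, dh, ei, fg, fh, gh
  2-simplices (5): cdh, cfg, cgh, dfg, dfh

giving chain groups C_0 ≅ Z^9, C_1 ≅ Z^14, C_2 ≅ Z^5.

∂_1: C_1 → C_0 is given by ∂[p,q] = [q] − [p]. For instance
  ∂dh = h − d.
As a 9×14 matrix over Z this has rank 7, with invariant factors (1,1,1,1,1,1,1).

Boundary ∂_2: C_2 → C_1 sends each 2-simplex [p,q,r] to [q,r] − [p,r] + [p,q]. For instance
  ∂dfh = fh − dh + df,
  ∂cfg = fg − cg + cf.
The resulting 14×5 matrix has rank 5, and its Smith normal form has invariant factors (1,1,1,1,1).

Reading off H_k = ker ∂_k / im ∂_{k+1}:

  H_0: rank C_0 − rank ∂_1 = 9 − 7 = 2, and the invariant factors of ∂_1 are all 1, so H_0 = Z^2.
  H_1: rank ker ∂_1 − rank ∂_2 = (14 − 7) − 5 = 2, and the invariant factors of ∂_2 are all 1, so H_1 = Z^2.
  H_2: rank ker ∂_2 − rank ∂_3 = (5 − 5) − 0 = 0, and there is no ∂_3, so H_2 = 0.

As a check, the Euler characteristic is 9 − 14 + 5 = 0, which agrees with 2 − 2 + 0 = 0.
(K is a triangulation of the disjoint union of the circle S^1 and the Möbius band.)

H_0 = Z^2,  H_1 = Z^2,  H_2 = 0.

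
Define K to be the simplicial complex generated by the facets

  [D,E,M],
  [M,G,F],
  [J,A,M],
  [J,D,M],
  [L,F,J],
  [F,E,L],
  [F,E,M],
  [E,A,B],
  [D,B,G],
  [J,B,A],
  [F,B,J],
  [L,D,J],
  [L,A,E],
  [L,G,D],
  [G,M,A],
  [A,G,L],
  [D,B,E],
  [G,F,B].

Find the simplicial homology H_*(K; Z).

H_0 = Z,  H_1 = Z^2,  H_2 = Z.

K has 9 vertices, 27 edges, 18 triangles.
rank ∂_0 = 0, rank ∂_1 = 8 ⇒ b_0 = 9 − 0 − 8 = 1; all invariant factors of ∂_1 are 1 so no torsion. So H_0 = Z.
rank ∂_1 = 8, rank ∂_2 = 17 ⇒ b_1 = 27 − 8 − 17 = 2; all invariant factors of ∂_2 are 1 so no torsion. So H_1 = Z^2.
rank ∂_2 = 17, rank ∂_3 = 0 ⇒ b_2 = 18 − 17 − 0 = 1. So H_2 = Z.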